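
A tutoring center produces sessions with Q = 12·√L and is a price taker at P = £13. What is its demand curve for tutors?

MP_L = (1/2)·12·L^(-1/2) = 6·L^(-1/2).
Setting P·MP_L = w: 78·L^(-1/2) = w.
Solving for L: L^(-1/2) = w/78, so L = (78/w)^(2).

L(w) = 6084/w²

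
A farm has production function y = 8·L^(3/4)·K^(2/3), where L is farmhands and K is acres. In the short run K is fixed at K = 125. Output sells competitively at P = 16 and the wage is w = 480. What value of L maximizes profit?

With K = 125, MP_L = (3/4)·8·L^(-1/4)·125^(2/3) = 150·L^(-1/4).
Profit maximization for a price taker requires P·MP_L = w: 16·150·L^(-1/4) = 480.
So L^(-1/4) = 0.2, which gives L = 625.

L* = 625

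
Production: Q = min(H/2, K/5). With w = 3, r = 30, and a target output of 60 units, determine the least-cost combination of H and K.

H* = 120, K* = 300

With a fixed-proportions technology, the cost-minimizing bundle uses no slack in either input: H/2 = K/5 = Q.
So H = 2·60 = 120 and K = 5·60 = 300.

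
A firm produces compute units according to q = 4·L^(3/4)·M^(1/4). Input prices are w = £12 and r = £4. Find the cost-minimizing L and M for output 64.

L* = 16, M* = 16

Cost minimization requires the marginal rate of technical substitution to equal the input-price ratio: MP_L/MP_M = w/r.
Here MP_L/MP_M = (3/4)·(M/L)/(1/4) = 3·(M/L). Setting this equal to 12/4 = 3 gives M = L.
Substituting into q = 64: 4·L^(3/4)·(L)^(1/4) = 64.
Solving, L = 16 and M = 16.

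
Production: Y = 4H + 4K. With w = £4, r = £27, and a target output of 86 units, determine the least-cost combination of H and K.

The inputs are perfect substitutes, so the firm uses whichever has the lower cost per unit of output.
Cost per unit of output via H is w/4 = 1; via K it is r/4 = 6.75. H is cheaper.
Producing Y = 86 with H alone: H = 21.5, K = 0.

H* = 21.5, K* = 0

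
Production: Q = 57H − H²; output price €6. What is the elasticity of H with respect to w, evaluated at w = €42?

From P·MP_H = w with MP_H = 57 − 2H, labor demand is H(w) = (57 − w/6)/2.
dH/dw = −1/(12) = -1/12.
At w = 42, H = 25, so ε = (dH/dw)·(w/H) = (-1/12)·(42/25) = -0.14.

ε = -0.14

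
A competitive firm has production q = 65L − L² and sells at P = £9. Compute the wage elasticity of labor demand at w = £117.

From P·MP_L = w with MP_L = 65 − 2L, labor demand is L(w) = (65 − w/9)/2.
dL/dw = −1/(18) = -1/18.
At w = 117, L = 26, so ε = (dL/dw)·(w/L) = (-1/18)·(117/26) = -0.25.

ε = -0.25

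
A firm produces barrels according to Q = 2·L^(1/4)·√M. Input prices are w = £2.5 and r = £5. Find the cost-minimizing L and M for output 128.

Cost minimization requires the marginal rate of technical substitution to equal the input-price ratio: MP_L/MP_M = w/r.
Here MP_L/MP_M = (1/4)·(M/L)/(1/2) = 0.5·(M/L). Setting this equal to 2.5/5 = 0.5 gives M = L.
Substituting into Q = 128: 2·L^(1/4)·(L)^(1/2) = 128.
Solving, L = 256 and M = 256.

L* = 256, M* = 256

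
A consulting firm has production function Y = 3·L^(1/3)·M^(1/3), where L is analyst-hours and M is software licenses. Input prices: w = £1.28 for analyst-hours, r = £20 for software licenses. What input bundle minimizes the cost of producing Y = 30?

L* = 125, M* = 8

Cost minimization requires the marginal rate of technical substitution to equal the input-price ratio: MP_L/MP_M = w/r.
Here MP_L/MP_M = (1/3)·(M/L)/(1/3) = (M/L). Setting this equal to 1.28/20 = 0.064 gives M = 0.064L.
Substituting into Y = 30: 3·L^(1/3)·(0.064L)^(1/3) = 30.
Solving, L = 125 and M = 8.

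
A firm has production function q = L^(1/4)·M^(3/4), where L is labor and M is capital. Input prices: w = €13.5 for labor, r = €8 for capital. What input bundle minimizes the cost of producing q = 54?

Cost minimization requires the marginal rate of technical substitution to equal the input-price ratio: MP_L/MP_M = w/r.
Here MP_L/MP_M = (1/4)·(M/L)/(3/4) = (1/3)·(M/L). Setting this equal to 13.5/8 = 1.6875 gives M = 5.0625L.
Substituting into q = 54: L^(1/4)·(5.0625L)^(3/4) = 54.
Solving, L = 16 and M = 81.

L* = 16, M* = 81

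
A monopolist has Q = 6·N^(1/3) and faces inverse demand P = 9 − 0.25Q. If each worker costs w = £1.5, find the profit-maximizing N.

N* = 8

Marginal revenue from the inverse demand is MR = 9 − 0.5Q.
The marginal product is MP_N = 2·N^(-2/3).
A monopolist hires until marginal revenue product equals the wage: MR·MP_N = w.
At N, Q = 6·N^(1/3). Substituting and solving: (9 − 3·N^(1/3))·2·N^(-2/3) = 1.5 gives N = 8.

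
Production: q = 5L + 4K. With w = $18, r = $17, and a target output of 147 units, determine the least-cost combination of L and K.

The inputs are perfect substitutes, so the firm uses whichever has the lower cost per unit of output.
Cost per unit of output via L is w/5 = 3.6; via K it is r/4 = 4.25. L is cheaper.
Producing q = 147 with L alone: L = 29.4, K = 0.

L* = 29.4, K* = 0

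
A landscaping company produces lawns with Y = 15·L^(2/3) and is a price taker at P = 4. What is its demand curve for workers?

L(w) = 64000/w³

MP_L = (2/3)·15·L^(-1/3) = 10·L^(-1/3).
Setting P·MP_L = w: 40·L^(-1/3) = w.
Solving for L: L^(-1/3) = w/40, so L = (40/w)^(3).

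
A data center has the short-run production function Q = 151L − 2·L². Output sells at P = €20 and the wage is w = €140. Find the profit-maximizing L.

The marginal product of L is MP_L = 151 − 4L.
A price-taking firm hires until the value of the marginal product equals the wage: P·MP_L = w, so 20·(151 − 4L) = 140.
Then 151 − 4L = 7, giving L = 36.

L* = 36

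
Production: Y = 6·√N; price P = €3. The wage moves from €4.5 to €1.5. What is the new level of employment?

N* = 36

From P·MP_N = w with MP_N = 3·N^(-1/2), the labor demand is N(w) = (9/w)^(2).
At w = 4.5: N = 4. At w = 1.5: N = 36.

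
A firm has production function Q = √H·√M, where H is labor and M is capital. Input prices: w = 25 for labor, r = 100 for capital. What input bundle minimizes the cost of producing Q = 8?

H* = 16, M* = 4

Cost minimization requires the marginal rate of technical substitution to equal the input-price ratio: MP_H/MP_M = w/r.
Here MP_H/MP_M = (1/2)·(M/H)/(1/2) = (M/H). Setting this equal to 25/100 = 0.25 gives M = 0.25H.
Substituting into Q = 8: H^(1/2)·(0.25H)^(1/2) = 8.
Solving, H = 16 and M = 4.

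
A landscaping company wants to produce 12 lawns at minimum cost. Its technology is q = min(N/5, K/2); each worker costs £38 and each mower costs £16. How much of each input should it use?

With a fixed-proportions technology, the cost-minimizing bundle uses no slack in either input: N/5 = K/2 = q.
So N = 5·12 = 60 and K = 2·12 = 24.

N* = 60, K* = 24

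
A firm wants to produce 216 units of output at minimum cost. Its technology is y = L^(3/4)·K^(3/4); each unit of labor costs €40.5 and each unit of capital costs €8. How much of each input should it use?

Cost minimization requires the marginal rate of technical substitution to equal the input-price ratio: MP_L/MP_K = w/r.
Here MP_L/MP_K = (3/4)·(K/L)/(3/4) = (K/L). Setting this equal to 40.5/8 = 5.0625 gives K = 5.0625L.
Substituting into y = 216: L^(3/4)·(5.0625L)^(3/4) = 216.
Solving, L = 16 and K = 81.

L* = 16, K* = 81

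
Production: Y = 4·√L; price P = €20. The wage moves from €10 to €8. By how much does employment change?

From P·MP_L = w with MP_L = 2·L^(-1/2), the labor demand is L(w) = (40/w)^(2).
At w = 10: L = 16. At w = 8: L = 25.
ΔL = 25 − 16 = 9.

ΔL = 9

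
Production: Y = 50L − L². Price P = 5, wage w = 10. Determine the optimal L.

L* = 24

The marginal product of L is MP_L = 50 − 2L.
A price-taking firm hires until the value of the marginal product equals the wage: P·MP_L = w, so 5·(50 − 2L) = 10.
Then 50 − 2L = 2, giving L = 24.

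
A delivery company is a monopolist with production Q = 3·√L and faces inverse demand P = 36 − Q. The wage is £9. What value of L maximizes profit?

L* = 9

Marginal revenue from the inverse demand is MR = 36 − 2Q.
The marginal product is MP_L = 1.5·L^(-1/2).
A monopolist hires until marginal revenue product equals the wage: MR·MP_L = w.
At L, Q = 3·√L. Substituting and solving: (36 − 6·√L)·1.5·L^(-1/2) = 9 gives L = 9.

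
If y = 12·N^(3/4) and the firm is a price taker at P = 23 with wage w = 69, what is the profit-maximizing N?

N* = 81

MP_N = (3/4)·12·N^(-1/4) = 9·N^(-1/4).
Profit maximization for a price taker requires P·MP_N = w: 23·9·N^(-1/4) = 69.
So N^(-1/4) = 1/3, which gives N = 81.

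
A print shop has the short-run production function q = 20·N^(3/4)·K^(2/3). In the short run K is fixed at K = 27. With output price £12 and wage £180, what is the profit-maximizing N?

N* = 6561

With K = 27, MP_N = (3/4)·20·N^(-1/4)·27^(2/3) = 135·N^(-1/4).
Profit maximization for a price taker requires P·MP_N = w: 12·135·N^(-1/4) = 180.
So N^(-1/4) = 1/9, which gives N = 6561.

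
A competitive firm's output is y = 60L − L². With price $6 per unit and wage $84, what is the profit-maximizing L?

The marginal product of L is MP_L = 60 − 2L.
A price-taking firm hires until the value of the marginal product equals the wage: P·MP_L = w, so 6·(60 − 2L) = 84.
Then 60 − 2L = 14, giving L = 23.

L* = 23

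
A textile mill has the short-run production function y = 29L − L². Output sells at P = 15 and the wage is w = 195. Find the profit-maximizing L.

The marginal product of L is MP_L = 29 − 2L.
A price-taking firm hires until the value of the marginal product equals the wage: P·MP_L = w, so 15·(29 − 2L) = 195.
Then 29 − 2L = 13, giving L = 8.

L* = 8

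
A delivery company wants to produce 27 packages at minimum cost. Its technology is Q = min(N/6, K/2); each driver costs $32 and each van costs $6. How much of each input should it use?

N* = 162, K* = 54

With a fixed-proportions technology, the cost-minimizing bundle uses no slack in either input: N/6 = K/2 = Q.
So N = 6·27 = 162 and K = 2·27 = 54.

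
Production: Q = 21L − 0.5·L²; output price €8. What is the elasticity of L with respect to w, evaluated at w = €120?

ε = -2.5

From P·MP_L = w with MP_L = 21 − L, labor demand is L(w) = 21 − w/8.
dL/dw = −1/(8) = -0.125.
At w = 120, L = 6, so ε = (dL/dw)·(w/L) = (-0.125)·(120/6) = -2.5.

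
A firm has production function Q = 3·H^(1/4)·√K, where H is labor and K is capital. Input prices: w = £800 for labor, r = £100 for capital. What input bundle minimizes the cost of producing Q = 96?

H* = 16, K* = 256

Cost minimization requires the marginal rate of technical substitution to equal the input-price ratio: MP_H/MP_K = w/r.
Here MP_H/MP_K = (1/4)·(K/H)/(1/2) = 0.5·(K/H). Setting this equal to 800/100 = 8 gives K = 16H.
Substituting into Q = 96: 3·H^(1/4)·(16H)^(1/2) = 96.
Solving, H = 16 and K = 256.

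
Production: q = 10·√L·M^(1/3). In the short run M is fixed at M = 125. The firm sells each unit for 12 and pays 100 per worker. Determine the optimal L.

L* = 9

With M = 125, MP_L = (1/2)·10·L^(-1/2)·125^(1/3) = 25·L^(-1/2).
Profit maximization for a price taker requires P·MP_L = w: 12·25·L^(-1/2) = 100.
So L^(-1/2) = 1/3, which gives L = 9.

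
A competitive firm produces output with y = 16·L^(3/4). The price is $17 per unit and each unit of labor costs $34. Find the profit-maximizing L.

L* = 1296

MP_L = (3/4)·16·L^(-1/4) = 12·L^(-1/4).
Profit maximization for a price taker requires P·MP_L = w: 17·12·L^(-1/4) = 34.
So L^(-1/4) = 1/6, which gives L = 1296.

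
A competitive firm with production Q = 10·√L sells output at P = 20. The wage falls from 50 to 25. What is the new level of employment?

From P·MP_L = w with MP_L = 5·L^(-1/2), the labor demand is L(w) = (100/w)^(2).
At w = 50: L = 4. At w = 25: L = 16.

L* = 16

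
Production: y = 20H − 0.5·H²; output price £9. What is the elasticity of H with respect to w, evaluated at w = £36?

ε = -0.25

From P·MP_H = w with MP_H = 20 − H, labor demand is H(w) = 20 − w/9.
dH/dw = −1/(9) = -1/9.
At w = 36, H = 16, so ε = (dH/dw)·(w/H) = (-1/9)·(36/16) = -0.25.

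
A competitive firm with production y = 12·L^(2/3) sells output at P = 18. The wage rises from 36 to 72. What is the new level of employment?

L* = 8

From P·MP_L = w with MP_L = 8·L^(-1/3), the labor demand is L(w) = (144/w)^(3).
At w = 36: L = 64. At w = 72: L = 8.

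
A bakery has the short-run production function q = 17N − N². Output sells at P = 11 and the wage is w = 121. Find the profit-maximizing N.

The marginal product of N is MP_N = 17 − 2N.
A price-taking firm hires until the value of the marginal product equals the wage: P·MP_N = w, so 11·(17 − 2N) = 121.
Then 17 − 2N = 11, giving N = 3.

N* = 3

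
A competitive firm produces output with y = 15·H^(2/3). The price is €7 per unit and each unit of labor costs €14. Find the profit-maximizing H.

H* = 125

MP_H = (2/3)·15·H^(-1/3) = 10·H^(-1/3).
Profit maximization for a price taker requires P·MP_H = w: 7·10·H^(-1/3) = 14.
So H^(-1/3) = 0.2, which gives H = 125.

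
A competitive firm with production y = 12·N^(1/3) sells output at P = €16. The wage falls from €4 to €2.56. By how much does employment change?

ΔN = 61

From P·MP_N = w with MP_N = 4·N^(-2/3), the labor demand is N(w) = (64/w)^(3/2).
At w = 4: N = 64. At w = 2.56: N = 125.
ΔN = 125 − 64 = 61.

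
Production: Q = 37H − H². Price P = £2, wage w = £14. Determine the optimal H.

H* = 15

The marginal product of H is MP_H = 37 − 2H.
A price-taking firm hires until the value of the marginal product equals the wage: P·MP_H = w, so 2·(37 − 2H) = 14.
Then 37 − 2H = 7, giving H = 15.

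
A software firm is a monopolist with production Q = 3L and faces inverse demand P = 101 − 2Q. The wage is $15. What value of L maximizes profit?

L* = 8

Marginal revenue from the inverse demand is MR = 101 − 4Q.
The marginal product is MP_L = 3.
A monopolist hires until marginal revenue product equals the wage: MR·MP_L = w.
(101 − 12L)·3 = 15, so L = 8.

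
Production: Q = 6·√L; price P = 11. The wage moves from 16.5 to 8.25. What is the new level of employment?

L* = 16

From P·MP_L = w with MP_L = 3·L^(-1/2), the labor demand is L(w) = (33/w)^(2).
At w = 16.5: L = 4. At w = 8.25: L = 16.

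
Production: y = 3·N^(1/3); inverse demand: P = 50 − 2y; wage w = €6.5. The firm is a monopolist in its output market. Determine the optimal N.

N* = 8

Marginal revenue from the inverse demand is MR = 50 − 4y.
The marginal product is MP_N = N^(-2/3).
A monopolist hires until marginal revenue product equals the wage: MR·MP_N = w.
At N, y = 3·N^(1/3). Substituting and solving: (50 − 12·N^(1/3))·N^(-2/3) = 6.5 gives N = 8.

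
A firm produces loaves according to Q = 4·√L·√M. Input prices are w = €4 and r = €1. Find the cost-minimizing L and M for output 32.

Cost minimization requires the marginal rate of technical substitution to equal the input-price ratio: MP_L/MP_M = w/r.
Here MP_L/MP_M = (1/2)·(M/L)/(1/2) = (M/L). Setting this equal to 4/1 = 4 gives M = 4L.
Substituting into Q = 32: 4·L^(1/2)·(4L)^(1/2) = 32.
Solving, L = 4 and M = 16.

L* = 4, M* = 16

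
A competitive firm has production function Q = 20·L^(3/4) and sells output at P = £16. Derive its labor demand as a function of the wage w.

MP_L = (3/4)·20·L^(-1/4) = 15·L^(-1/4).
Setting P·MP_L = w: 240·L^(-1/4) = w.
Solving for L: L^(-1/4) = w/240, so L = (240/w)^(4).

L(w) = (240/w)^(4)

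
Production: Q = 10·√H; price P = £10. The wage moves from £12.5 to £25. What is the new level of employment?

H* = 4

From P·MP_H = w with MP_H = 5·H^(-1/2), the labor demand is H(w) = (50/w)^(2).
At w = 12.5: H = 16. At w = 25: H = 4.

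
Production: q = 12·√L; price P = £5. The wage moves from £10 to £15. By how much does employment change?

From P·MP_L = w with MP_L = 6·L^(-1/2), the labor demand is L(w) = (30/w)^(2).
At w = 10: L = 9. At w = 15: L = 4.
ΔL = 4 − 9 = -5.

ΔL = -5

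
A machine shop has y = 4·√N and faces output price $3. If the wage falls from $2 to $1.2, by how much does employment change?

ΔN = 16

From P·MP_N = w with MP_N = 2·N^(-1/2), the labor demand is N(w) = (6/w)^(2).
At w = 2: N = 9. At w = 1.2: N = 25.
ΔN = 25 − 9 = 16.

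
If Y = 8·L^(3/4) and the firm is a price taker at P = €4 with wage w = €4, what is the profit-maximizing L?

L* = 1296

MP_L = (3/4)·8·L^(-1/4) = 6·L^(-1/4).
Profit maximization for a price taker requires P·MP_L = w: 4·6·L^(-1/4) = 4.
So L^(-1/4) = 1/6, which gives L = 1296.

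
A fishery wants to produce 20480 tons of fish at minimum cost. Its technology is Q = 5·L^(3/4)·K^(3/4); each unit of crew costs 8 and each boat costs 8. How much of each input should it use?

Cost minimization requires the marginal rate of technical substitution to equal the input-price ratio: MP_L/MP_K = w/r.
Here MP_L/MP_K = (3/4)·(K/L)/(3/4) = (K/L). Setting this equal to 8/8 = 1 gives K = L.
Substituting into Q = 20480: 5·L^(3/4)·(L)^(3/4) = 20480.
Solving, L = 256 and K = 256.

L* = 256, K* = 256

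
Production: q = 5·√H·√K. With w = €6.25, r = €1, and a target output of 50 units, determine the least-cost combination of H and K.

Cost minimization requires the marginal rate of technical substitution to equal the input-price ratio: MP_H/MP_K = w/r.
Here MP_H/MP_K = (1/2)·(K/H)/(1/2) = (K/H). Setting this equal to 6.25/1 = 6.25 gives K = 6.25H.
Substituting into q = 50: 5·H^(1/2)·(6.25H)^(1/2) = 50.
Solving, H = 4 and K = 25.

H* = 4, K* = 25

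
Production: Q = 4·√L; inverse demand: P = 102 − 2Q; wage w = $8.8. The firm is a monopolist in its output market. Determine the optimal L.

L* = 25

Marginal revenue from the inverse demand is MR = 102 − 4Q.
The marginal product is MP_L = 2·L^(-1/2).
A monopolist hires until marginal revenue product equals the wage: MR·MP_L = w.
At L, Q = 4·√L. Substituting and solving: (102 − 16·√L)·2·L^(-1/2) = 8.8 gives L = 25.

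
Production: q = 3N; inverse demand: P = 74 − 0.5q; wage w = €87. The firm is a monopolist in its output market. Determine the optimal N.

N* = 15

Marginal revenue from the inverse demand is MR = 74 − q.
The marginal product is MP_N = 3.
A monopolist hires until marginal revenue product equals the wage: MR·MP_N = w.
(74 − 3N)·3 = 87, so N = 15.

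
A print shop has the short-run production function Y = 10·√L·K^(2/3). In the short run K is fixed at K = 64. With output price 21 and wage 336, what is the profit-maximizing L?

L* = 25

With K = 64, MP_L = (1/2)·10·L^(-1/2)·64^(2/3) = 80·L^(-1/2).
Profit maximization for a price taker requires P·MP_L = w: 21·80·L^(-1/2) = 336.
So L^(-1/2) = 0.2, which gives L = 25.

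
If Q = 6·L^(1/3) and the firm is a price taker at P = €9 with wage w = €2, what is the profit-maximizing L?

L* = 27

MP_L = (1/3)·6·L^(-2/3) = 2·L^(-2/3).
Profit maximization for a price taker requires P·MP_L = w: 9·2·L^(-2/3) = 2.
So L^(-2/3) = 1/9, which gives L = 27.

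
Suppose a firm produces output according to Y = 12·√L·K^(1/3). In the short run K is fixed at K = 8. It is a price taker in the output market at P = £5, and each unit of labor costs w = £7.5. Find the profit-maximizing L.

L* = 64

With K = 8, MP_L = (1/2)·12·L^(-1/2)·8^(1/3) = 12·L^(-1/2).
Profit maximization for a price taker requires P·MP_L = w: 5·12·L^(-1/2) = 7.5.
So L^(-1/2) = 0.125, which gives L = 64.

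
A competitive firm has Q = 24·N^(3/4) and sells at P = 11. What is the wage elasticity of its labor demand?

ε = -4

MP_N = (3/4)·24·N^(-1/4), so P·MP_N = w gives 198·N^(-1/4) = w.
Solving, N(w) = (198/w)^(4). This is a constant-elasticity form: N ∝ w^(−4), so ε = −4.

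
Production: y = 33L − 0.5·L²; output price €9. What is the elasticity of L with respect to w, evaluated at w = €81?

ε = -0.375

From P·MP_L = w with MP_L = 33 − L, labor demand is L(w) = 33 − w/9.
dL/dw = −1/(9) = -1/9.
At w = 81, L = 24, so ε = (dL/dw)·(w/L) = (-1/9)·(81/24) = -0.375.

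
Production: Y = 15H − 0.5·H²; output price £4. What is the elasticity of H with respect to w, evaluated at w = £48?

From P·MP_H = w with MP_H = 15 − H, labor demand is H(w) = 15 − w/4.
dH/dw = −1/(4) = -0.25.
At w = 48, H = 3, so ε = (dH/dw)·(w/H) = (-0.25)·(48/3) = -4.

ε = -4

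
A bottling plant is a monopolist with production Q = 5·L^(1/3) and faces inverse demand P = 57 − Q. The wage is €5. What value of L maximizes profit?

Marginal revenue from the inverse demand is MR = 57 − 2Q.
The marginal product is MP_L = (5/3)·L^(-2/3).
A monopolist hires until marginal revenue product equals the wage: MR·MP_L = w.
At L, Q = 5·L^(1/3). Substituting and solving: (57 − 10·L^(1/3))·(5/3)·L^(-2/3) = 5 gives L = 27.

L* = 27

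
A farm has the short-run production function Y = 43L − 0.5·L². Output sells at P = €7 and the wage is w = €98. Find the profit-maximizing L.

L* = 29

The marginal product of L is MP_L = 43 − L.
A price-taking firm hires until the value of the marginal product equals the wage: P·MP_L = w, so 7·(43 − L) = 98.
Then 43 − L = 14, giving L = 29.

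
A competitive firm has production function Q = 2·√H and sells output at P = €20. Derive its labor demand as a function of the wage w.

MP_H = (1/2)·2·H^(-1/2) = H^(-1/2).
Setting P·MP_H = w: 20·H^(-1/2) = w.
Solving for H: H^(-1/2) = w/20, so H = (20/w)^(2).

H(w) = 400/w²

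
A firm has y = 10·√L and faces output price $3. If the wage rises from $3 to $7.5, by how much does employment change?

ΔL = -21

From P·MP_L = w with MP_L = 5·L^(-1/2), the labor demand is L(w) = (15/w)^(2).
At w = 3: L = 25. At w = 7.5: L = 4.
ΔL = 4 − 25 = -21.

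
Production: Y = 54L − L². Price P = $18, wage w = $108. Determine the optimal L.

L* = 24

The marginal product of L is MP_L = 54 − 2L.
A price-taking firm hires until the value of the marginal product equals the wage: P·MP_L = w, so 18·(54 − 2L) = 108.
Then 54 − 2L = 6, giving L = 24.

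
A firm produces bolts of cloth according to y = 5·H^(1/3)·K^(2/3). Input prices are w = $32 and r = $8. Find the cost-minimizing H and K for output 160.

H* = 8, K* = 64

Cost minimization requires the marginal rate of technical substitution to equal the input-price ratio: MP_H/MP_K = w/r.
Here MP_H/MP_K = (1/3)·(K/H)/(2/3) = 0.5·(K/H). Setting this equal to 32/8 = 4 gives K = 8H.
Substituting into y = 160: 5·H^(1/3)·(8H)^(2/3) = 160.
Solving, H = 8 and K = 64.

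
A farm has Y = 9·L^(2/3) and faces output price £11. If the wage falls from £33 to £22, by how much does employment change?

ΔL = 19

From P·MP_L = w with MP_L = 6·L^(-1/3), the labor demand is L(w) = (66/w)^(3).
At w = 33: L = 8. At w = 22: L = 27.
ΔL = 27 − 8 = 19.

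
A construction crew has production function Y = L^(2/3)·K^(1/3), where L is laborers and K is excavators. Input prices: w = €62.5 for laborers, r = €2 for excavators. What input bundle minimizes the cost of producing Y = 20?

Cost minimization requires the marginal rate of technical substitution to equal the input-price ratio: MP_L/MP_K = w/r.
Here MP_L/MP_K = (2/3)·(K/L)/(1/3) = 2·(K/L). Setting this equal to 62.5/2 = 31.25 gives K = 15.625L.
Substituting into Y = 20: L^(2/3)·(15.625L)^(1/3) = 20.
Solving, L = 8 and K = 125.

L* = 8, K* = 125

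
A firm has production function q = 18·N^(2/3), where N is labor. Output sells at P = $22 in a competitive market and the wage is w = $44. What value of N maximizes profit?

N* = 216

MP_N = (2/3)·18·N^(-1/3) = 12·N^(-1/3).
Profit maximization for a price taker requires P·MP_N = w: 22·12·N^(-1/3) = 44.
So N^(-1/3) = 1/6, which gives N = 216.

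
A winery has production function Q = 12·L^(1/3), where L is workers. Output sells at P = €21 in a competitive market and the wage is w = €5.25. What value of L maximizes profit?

L* = 64

MP_L = (1/3)·12·L^(-2/3) = 4·L^(-2/3).
Profit maximization for a price taker requires P·MP_L = w: 21·4·L^(-2/3) = 5.25.
So L^(-2/3) = 0.0625, which gives L = 64.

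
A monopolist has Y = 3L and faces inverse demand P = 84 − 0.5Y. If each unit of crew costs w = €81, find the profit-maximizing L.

L* = 19

Marginal revenue from the inverse demand is MR = 84 − Y.
The marginal product is MP_L = 3.
A monopolist hires until marginal revenue product equals the wage: MR·MP_L = w.
(84 − 3L)·3 = 81, so L = 19.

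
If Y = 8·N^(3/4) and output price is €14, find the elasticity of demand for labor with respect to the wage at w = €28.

MP_N = (3/4)·8·N^(-1/4), so P·MP_N = w gives 84·N^(-1/4) = w.
Solving, N(w) = (84/w)^(4). This is a constant-elasticity form: N ∝ w^(−4), so ε = −4.

ε = -4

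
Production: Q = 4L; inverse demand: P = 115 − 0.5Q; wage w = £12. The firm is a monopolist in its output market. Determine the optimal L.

L* = 28

Marginal revenue from the inverse demand is MR = 115 − Q.
The marginal product is MP_L = 4.
A monopolist hires until marginal revenue product equals the wage: MR·MP_L = w.
(115 − 4L)·4 = 12, so L = 28.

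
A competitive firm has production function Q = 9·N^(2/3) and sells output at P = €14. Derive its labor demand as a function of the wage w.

MP_N = (2/3)·9·N^(-1/3) = 6·N^(-1/3).
Setting P·MP_N = w: 84·N^(-1/3) = w.
Solving for N: N^(-1/3) = w/84, so N = (84/w)^(3).

N(w) = 592704/w³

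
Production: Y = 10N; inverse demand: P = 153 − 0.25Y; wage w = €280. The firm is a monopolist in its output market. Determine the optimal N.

N* = 25

Marginal revenue from the inverse demand is MR = 153 − 0.5Y.
The marginal product is MP_N = 10.
A monopolist hires until marginal revenue product equals the wage: MR·MP_N = w.
(153 − 5N)·10 = 280, so N = 25.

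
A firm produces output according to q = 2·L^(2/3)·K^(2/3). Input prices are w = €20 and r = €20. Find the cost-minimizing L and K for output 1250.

L* = 125, K* = 125

Cost minimization requires the marginal rate of technical substitution to equal the input-price ratio: MP_L/MP_K = w/r.
Here MP_L/MP_K = (2/3)·(K/L)/(2/3) = (K/L). Setting this equal to 20/20 = 1 gives K = L.
Substituting into q = 1250: 2·L^(2/3)·(L)^(2/3) = 1250.
Solving, L = 125 and K = 125.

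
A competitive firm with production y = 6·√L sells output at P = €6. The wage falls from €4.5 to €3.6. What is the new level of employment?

From P·MP_L = w with MP_L = 3·L^(-1/2), the labor demand is L(w) = (18/w)^(2).
At w = 4.5: L = 16. At w = 3.6: L = 25.

L* = 25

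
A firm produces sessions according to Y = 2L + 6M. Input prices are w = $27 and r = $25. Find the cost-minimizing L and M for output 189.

The inputs are perfect substitutes, so the firm uses whichever has the lower cost per unit of output.
Cost per unit of output via L is w/2 = 13.5; via M it is r/6 = 25/6. M is cheaper.
Producing Y = 189 with M alone: L = 0, M = 31.5.

L* = 0, M* = 31.5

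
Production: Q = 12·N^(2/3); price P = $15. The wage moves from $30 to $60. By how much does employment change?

From P·MP_N = w with MP_N = 8·N^(-1/3), the labor demand is N(w) = (120/w)^(3).
At w = 30: N = 64. At w = 60: N = 8.
ΔN = 8 − 64 = -56.

ΔN = -56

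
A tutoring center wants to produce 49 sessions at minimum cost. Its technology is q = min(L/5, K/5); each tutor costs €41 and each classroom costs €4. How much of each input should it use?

With a fixed-proportions technology, the cost-minimizing bundle uses no slack in either input: L/5 = K/5 = q.
So L = 5·49 = 245 and K = 5·49 = 245.

L* = 245, K* = 245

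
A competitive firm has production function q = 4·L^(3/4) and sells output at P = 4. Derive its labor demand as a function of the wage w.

L(w) = 20736/w^(4)

MP_L = (3/4)·4·L^(-1/4) = 3·L^(-1/4).
Setting P·MP_L = w: 12·L^(-1/4) = w.
Solving for L: L^(-1/4) = w/12, so L = (12/w)^(4).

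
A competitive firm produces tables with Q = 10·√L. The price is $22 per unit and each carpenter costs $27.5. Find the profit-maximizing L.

MP_L = (1/2)·10·L^(-1/2) = 5·L^(-1/2).
Profit maximization for a price taker requires P·MP_L = w: 22·5·L^(-1/2) = 27.5.
So L^(-1/2) = 0.25, which gives L = 16.

L* = 16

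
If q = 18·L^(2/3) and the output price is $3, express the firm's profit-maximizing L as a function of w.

L(w) = 46656/w³

MP_L = (2/3)·18·L^(-1/3) = 12·L^(-1/3).
Setting P·MP_L = w: 36·L^(-1/3) = w.
Solving for L: L^(-1/3) = w/36, so L = (36/w)^(3).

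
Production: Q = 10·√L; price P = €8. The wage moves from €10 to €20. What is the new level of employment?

From P·MP_L = w with MP_L = 5·L^(-1/2), the labor demand is L(w) = (40/w)^(2).
At w = 10: L = 16. At w = 20: L = 4.

L* = 4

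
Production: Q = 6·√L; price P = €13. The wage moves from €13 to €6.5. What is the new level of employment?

From P·MP_L = w with MP_L = 3·L^(-1/2), the labor demand is L(w) = (39/w)^(2).
At w = 13: L = 9. At w = 6.5: L = 36.

L* = 36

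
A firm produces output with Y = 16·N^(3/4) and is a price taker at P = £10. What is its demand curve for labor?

N(w) = (120/w)^(4)

MP_N = (3/4)·16·N^(-1/4) = 12·N^(-1/4).
Setting P·MP_N = w: 120·N^(-1/4) = w.
Solving for N: N^(-1/4) = w/120, so N = (120/w)^(4).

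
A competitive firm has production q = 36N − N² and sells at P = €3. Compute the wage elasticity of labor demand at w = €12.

From P·MP_N = w with MP_N = 36 − 2N, labor demand is N(w) = (36 − w/3)/2.
dN/dw = −1/(6) = -1/6.
At w = 12, N = 16, so ε = (dN/dw)·(w/N) = (-1/6)·(12/16) = -0.125.

ε = -0.125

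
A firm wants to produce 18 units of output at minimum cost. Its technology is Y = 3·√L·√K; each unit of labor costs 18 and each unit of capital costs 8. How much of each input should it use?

Cost minimization requires the marginal rate of technical substitution to equal the input-price ratio: MP_L/MP_K = w/r.
Here MP_L/MP_K = (1/2)·(K/L)/(1/2) = (K/L). Setting this equal to 18/8 = 2.25 gives K = 2.25L.
Substituting into Y = 18: 3·L^(1/2)·(2.25L)^(1/2) = 18.
Solving, L = 4 and K = 9.

L* = 4, K* = 9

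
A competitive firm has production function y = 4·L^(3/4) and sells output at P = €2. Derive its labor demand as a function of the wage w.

L(w) = 1296/w^(4)

MP_L = (3/4)·4·L^(-1/4) = 3·L^(-1/4).
Setting P·MP_L = w: 6·L^(-1/4) = w.
Solving for L: L^(-1/4) = w/6, so L = (6/w)^(4).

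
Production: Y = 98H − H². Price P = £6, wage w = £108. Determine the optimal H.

H* = 40

The marginal product of H is MP_H = 98 − 2H.
A price-taking firm hires until the value of the marginal product equals the wage: P·MP_H = w, so 6·(98 − 2H) = 108.
Then 98 − 2H = 18, giving H = 40.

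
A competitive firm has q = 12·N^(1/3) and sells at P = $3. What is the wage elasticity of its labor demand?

ε = -1.5

MP_N = (1/3)·12·N^(-2/3), so P·MP_N = w gives 12·N^(-2/3) = w.
Solving, N(w) = (12/w)^(3/2). This is a constant-elasticity form: N ∝ w^(−3/2), so ε = −3/2.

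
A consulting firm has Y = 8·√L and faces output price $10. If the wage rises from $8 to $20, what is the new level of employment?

L* = 4

From P·MP_L = w with MP_L = 4·L^(-1/2), the labor demand is L(w) = (40/w)^(2).
At w = 8: L = 25. At w = 20: L = 4.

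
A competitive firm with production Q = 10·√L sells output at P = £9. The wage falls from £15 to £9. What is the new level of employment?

From P·MP_L = w with MP_L = 5·L^(-1/2), the labor demand is L(w) = (45/w)^(2).
At w = 15: L = 9. At w = 9: L = 25.

L* = 25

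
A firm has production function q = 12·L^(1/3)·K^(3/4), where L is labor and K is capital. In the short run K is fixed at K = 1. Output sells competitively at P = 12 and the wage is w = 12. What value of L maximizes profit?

L* = 8

With K = 1, MP_L = (1/3)·12·L^(-2/3)·1^(3/4) = 4·L^(-2/3).
Profit maximization for a price taker requires P·MP_L = w: 12·4·L^(-2/3) = 12.
So L^(-2/3) = 0.25, which gives L = 8.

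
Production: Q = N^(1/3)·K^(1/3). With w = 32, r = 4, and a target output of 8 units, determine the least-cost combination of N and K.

Cost minimization requires the marginal rate of technical substitution to equal the input-price ratio: MP_N/MP_K = w/r.
Here MP_N/MP_K = (1/3)·(K/N)/(1/3) = (K/N). Setting this equal to 32/4 = 8 gives K = 8N.
Substituting into Q = 8: N^(1/3)·(8N)^(1/3) = 8.
Solving, N = 8 and K = 64.

N* = 8, K* = 64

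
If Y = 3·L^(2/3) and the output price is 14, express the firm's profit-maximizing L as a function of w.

MP_L = (2/3)·3·L^(-1/3) = 2·L^(-1/3).
Setting P·MP_L = w: 28·L^(-1/3) = w.
Solving for L: L^(-1/3) = w/28, so L = (28/w)^(3).

L(w) = 21952/w³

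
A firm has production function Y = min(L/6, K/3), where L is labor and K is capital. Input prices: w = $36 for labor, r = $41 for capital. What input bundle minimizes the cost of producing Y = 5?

L* = 30, K* = 15

With a fixed-proportions technology, the cost-minimizing bundle uses no slack in either input: L/6 = K/3 = Y.
So L = 6·5 = 30 and K = 3·5 = 15.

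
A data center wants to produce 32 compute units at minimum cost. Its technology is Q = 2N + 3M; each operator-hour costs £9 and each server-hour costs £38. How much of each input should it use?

The inputs are perfect substitutes, so the firm uses whichever has the lower cost per unit of output.
Cost per unit of output via N is w/2 = 4.5; via M it is r/3 = 38/3. N is cheaper.
Producing Q = 32 with N alone: N = 16, M = 0.

N* = 16, M* = 0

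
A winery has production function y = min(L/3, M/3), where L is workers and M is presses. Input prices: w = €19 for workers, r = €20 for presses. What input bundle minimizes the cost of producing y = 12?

With a fixed-proportions technology, the cost-minimizing bundle uses no slack in either input: L/3 = M/3 = y.
So L = 3·12 = 36 and M = 3·12 = 36.

L* = 36, M* = 36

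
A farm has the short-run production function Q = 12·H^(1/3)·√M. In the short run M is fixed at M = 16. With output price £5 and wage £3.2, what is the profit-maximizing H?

With M = 16, MP_H = (1/3)·12·H^(-2/3)·16^(1/2) = 16·H^(-2/3).
Profit maximization for a price taker requires P·MP_H = w: 5·16·H^(-2/3) = 3.2.
So H^(-2/3) = 0.04, which gives H = 125.

H* = 125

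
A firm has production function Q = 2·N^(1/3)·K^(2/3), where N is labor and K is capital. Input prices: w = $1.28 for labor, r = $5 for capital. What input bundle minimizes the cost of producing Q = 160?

Cost minimization requires the marginal rate of technical substitution to equal the input-price ratio: MP_N/MP_K = w/r.
Here MP_N/MP_K = (1/3)·(K/N)/(2/3) = 0.5·(K/N). Setting this equal to 1.28/5 = 0.256 gives K = 0.512N.
Substituting into Q = 160: 2·N^(1/3)·(0.512N)^(2/3) = 160.
Solving, N = 125 and K = 64.

N* = 125, K* = 64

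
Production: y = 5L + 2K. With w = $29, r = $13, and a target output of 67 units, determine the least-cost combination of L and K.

L* = 13.4, K* = 0

The inputs are perfect substitutes, so the firm uses whichever has the lower cost per unit of output.
Cost per unit of output via L is w/5 = 5.8; via K it is r/2 = 6.5. L is cheaper.
Producing y = 67 with L alone: L = 13.4, K = 0.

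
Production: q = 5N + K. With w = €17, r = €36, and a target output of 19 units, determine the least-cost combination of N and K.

The inputs are perfect substitutes, so the firm uses whichever has the lower cost per unit of output.
Cost per unit of output via N is 3.4; via K it is 36. N is cheaper.
Producing q = 19 with N alone: N = 3.8, K = 0.

N* = 3.8, K* = 0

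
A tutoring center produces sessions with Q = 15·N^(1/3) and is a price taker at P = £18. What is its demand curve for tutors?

MP_N = (1/3)·15·N^(-2/3) = 5·N^(-2/3).
Setting P·MP_N = w: 90·N^(-2/3) = w.
Solving for N: N^(-2/3) = w/90, so N = (90/w)^(3/2).

N(w) = (90/w)^(3/2)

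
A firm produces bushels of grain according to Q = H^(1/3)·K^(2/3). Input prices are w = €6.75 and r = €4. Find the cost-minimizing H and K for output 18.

Cost minimization requires the marginal rate of technical substitution to equal the input-price ratio: MP_H/MP_K = w/r.
Here MP_H/MP_K = (1/3)·(K/H)/(2/3) = 0.5·(K/H). Setting this equal to 6.75/4 = 1.6875 gives K = 3.375H.
Substituting into Q = 18: H^(1/3)·(3.375H)^(2/3) = 18.
Solving, H = 8 and K = 27.

H* = 8, K* = 27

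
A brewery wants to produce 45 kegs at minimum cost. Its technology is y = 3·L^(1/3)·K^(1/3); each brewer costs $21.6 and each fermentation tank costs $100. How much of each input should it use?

Cost minimization requires the marginal rate of technical substitution to equal the input-price ratio: MP_L/MP_K = w/r.
Here MP_L/MP_K = (1/3)·(K/L)/(1/3) = (K/L). Setting this equal to 21.6/100 = 0.216 gives K = 0.216L.
Substituting into y = 45: 3·L^(1/3)·(0.216L)^(1/3) = 45.
Solving, L = 125 and K = 27.

L* = 125, K* = 27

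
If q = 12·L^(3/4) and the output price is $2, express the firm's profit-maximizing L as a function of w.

MP_L = (3/4)·12·L^(-1/4) = 9·L^(-1/4).
Setting P·MP_L = w: 18·L^(-1/4) = w.
Solving for L: L^(-1/4) = w/18, so L = (18/w)^(4).

L(w) = 104976/w^(4)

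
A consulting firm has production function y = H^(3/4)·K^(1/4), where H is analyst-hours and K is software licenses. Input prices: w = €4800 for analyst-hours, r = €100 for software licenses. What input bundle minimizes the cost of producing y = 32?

H* = 16, K* = 256

Cost minimization requires the marginal rate of technical substitution to equal the input-price ratio: MP_H/MP_K = w/r.
Here MP_H/MP_K = (3/4)·(K/H)/(1/4) = 3·(K/H). Setting this equal to 4800/100 = 48 gives K = 16H.
Substituting into y = 32: H^(3/4)·(16H)^(1/4) = 32.
Solving, H = 16 and K = 256.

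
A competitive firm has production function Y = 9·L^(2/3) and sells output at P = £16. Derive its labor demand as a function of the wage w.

MP_L = (2/3)·9·L^(-1/3) = 6·L^(-1/3).
Setting P·MP_L = w: 96·L^(-1/3) = w.
Solving for L: L^(-1/3) = w/96, so L = (96/w)^(3).

L(w) = 884736/w³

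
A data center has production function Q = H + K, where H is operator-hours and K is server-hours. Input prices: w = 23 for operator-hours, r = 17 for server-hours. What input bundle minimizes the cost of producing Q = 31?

The inputs are perfect substitutes, so the firm uses whichever has the lower cost per unit of output.
Cost per unit of output via H is 23; via K it is 17. K is cheaper.
Producing Q = 31 with K alone: H = 0, K = 31.

H* = 0, K* = 31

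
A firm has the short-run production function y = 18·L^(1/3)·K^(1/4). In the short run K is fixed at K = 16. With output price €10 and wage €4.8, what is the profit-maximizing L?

With K = 16, MP_L = (1/3)·18·L^(-2/3)·16^(1/4) = 12·L^(-2/3).
Profit maximization for a price taker requires P·MP_L = w: 10·12·L^(-2/3) = 4.8.
So L^(-2/3) = 0.04, which gives L = 125.

L* = 125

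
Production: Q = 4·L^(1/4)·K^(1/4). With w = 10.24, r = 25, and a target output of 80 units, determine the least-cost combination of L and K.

Cost minimization requires the marginal rate of technical substitution to equal the input-price ratio: MP_L/MP_K = w/r.
Here MP_L/MP_K = (1/4)·(K/L)/(1/4) = (K/L). Setting this equal to 10.24/25 = 0.4096 gives K = 0.4096L.
Substituting into Q = 80: 4·L^(1/4)·(0.4096L)^(1/4) = 80.
Solving, L = 625 and K = 256.

L* = 625, K* = 256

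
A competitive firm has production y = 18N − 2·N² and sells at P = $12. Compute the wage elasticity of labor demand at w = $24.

From P·MP_N = w with MP_N = 18 − 4N, labor demand is N(w) = (18 − w/12)/4.
dN/dw = −1/(48) = -1/48.
At w = 24, N = 4, so ε = (dN/dw)·(w/N) = (-1/48)·(24/4) = -0.125.

ε = -0.125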